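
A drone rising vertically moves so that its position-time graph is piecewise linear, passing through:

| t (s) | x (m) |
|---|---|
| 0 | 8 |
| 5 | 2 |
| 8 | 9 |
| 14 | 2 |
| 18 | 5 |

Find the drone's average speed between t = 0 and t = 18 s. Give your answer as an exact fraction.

23/18 m/s

Average speed = (total path length)/(elapsed time); on a piecewise-linear x-t graph the path length is Σ|Δx|.
0–5 s: |Δx| = |2 − 8| = 6 m
5–8 s: |Δx| = |9 − 2| = 7 m
8–14 s: |Δx| = |2 − 9| = 7 m
14–18 s: |Δx| = |5 − 2| = 3 m
Total path = 23 m; average speed = 23/18 = 23/18 m/s.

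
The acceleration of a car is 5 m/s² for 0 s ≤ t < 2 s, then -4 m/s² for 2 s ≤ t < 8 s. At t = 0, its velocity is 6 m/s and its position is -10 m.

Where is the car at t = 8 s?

36 m

On each constant-a segment, Δv = aΔt and Δx = v₀Δt + ½aΔt²; chain segment to segment.
0–2 s: v starts 6 m/s; Δx = 6·2 + ½·5·2² = 22 m; v ends 16 m/s.
2–8 s: v starts 16 m/s; Δx = 16·6 + ½·-4·6² = 24 m; v ends -8 m/s.
x(8) = -10 + Σ Δx = 36 m.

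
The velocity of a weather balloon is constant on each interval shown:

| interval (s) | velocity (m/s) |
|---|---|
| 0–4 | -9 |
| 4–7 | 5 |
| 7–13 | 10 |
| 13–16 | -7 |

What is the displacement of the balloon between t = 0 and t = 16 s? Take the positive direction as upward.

18 m

Displacement is the signed area under the v-t curve.
0–4 s: -9 × 4 = -36 m
4–7 s: 5 × 3 = 15 m
7–13 s: 10 × 6 = 60 m
13–16 s: -7 × 3 = -21 m
Net displacement = 18 m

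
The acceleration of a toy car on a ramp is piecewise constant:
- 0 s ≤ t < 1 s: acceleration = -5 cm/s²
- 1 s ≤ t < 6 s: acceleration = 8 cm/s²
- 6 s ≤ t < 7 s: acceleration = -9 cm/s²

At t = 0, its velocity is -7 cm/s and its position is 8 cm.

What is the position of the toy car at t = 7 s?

On each constant-a segment, Δv = aΔt and Δx = v₀Δt + ½aΔt²; chain segment to segment.
0–1 s: v starts -7 cm/s; Δx = -7·1 + ½·-5·1² = -9.5 cm; v ends -12 cm/s.
1–6 s: v starts -12 cm/s; Δx = -12·5 + ½·8·5² = 40 cm; v ends 28 cm/s.
6–7 s: v starts 28 cm/s; Δx = 28·1 + ½·-9·1² = 23.5 cm; v ends 19 cm/s.
x(7) = 8 + Σ Δx = 62 cm.

62 cm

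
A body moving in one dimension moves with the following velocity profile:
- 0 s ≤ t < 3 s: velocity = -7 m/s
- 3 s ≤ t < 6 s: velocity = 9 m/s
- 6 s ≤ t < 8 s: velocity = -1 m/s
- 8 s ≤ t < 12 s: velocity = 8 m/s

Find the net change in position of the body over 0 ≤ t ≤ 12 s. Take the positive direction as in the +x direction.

Net displacement equals the area under the velocity-time graph (areas below the axis count negative).
0–3 s: -7 × 3 = -21 m
3–6 s: 9 × 3 = 27 m
6–8 s: -1 × 2 = -2 m
8–12 s: 8 × 4 = 32 m
Net displacement = 36 m

36 m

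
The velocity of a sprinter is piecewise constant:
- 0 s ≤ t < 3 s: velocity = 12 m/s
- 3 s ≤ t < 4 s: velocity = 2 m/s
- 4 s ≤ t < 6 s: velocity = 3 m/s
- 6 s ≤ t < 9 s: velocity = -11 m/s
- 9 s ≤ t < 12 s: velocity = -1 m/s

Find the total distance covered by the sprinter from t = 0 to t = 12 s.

80 m

Distance (not displacement) is the total path length: add the absolute areas under v-t.
0–3 s: |12| × 3 = 36 m
3–4 s: |2| × 1 = 2 m
4–6 s: |3| × 2 = 6 m
6–9 s: |-11| × 3 = 33 m
9–12 s: |-1| × 3 = 3 m
Total distance = 80 m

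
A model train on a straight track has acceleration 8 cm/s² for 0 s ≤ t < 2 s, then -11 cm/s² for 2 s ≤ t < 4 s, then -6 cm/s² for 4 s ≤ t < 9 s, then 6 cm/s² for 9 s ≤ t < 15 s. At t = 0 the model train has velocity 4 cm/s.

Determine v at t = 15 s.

4 cm/s

Δv equals the area under the a-t graph; then v = v₀ + Δv.
0–2 s: 8 × 2 = 16 cm/s
2–4 s: -11 × 2 = -22 cm/s
4–9 s: -6 × 5 = -30 cm/s
9–15 s: 6 × 6 = 36 cm/s
Δv = 0 cm/s, so v(15) = 4 + (0) = 4 cm/s.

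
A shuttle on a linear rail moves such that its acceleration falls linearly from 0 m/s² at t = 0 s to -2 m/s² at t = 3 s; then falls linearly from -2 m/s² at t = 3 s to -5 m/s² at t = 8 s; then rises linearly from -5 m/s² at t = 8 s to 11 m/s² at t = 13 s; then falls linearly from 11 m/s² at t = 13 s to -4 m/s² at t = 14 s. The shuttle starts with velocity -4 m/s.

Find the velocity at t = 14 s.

Δv equals the area under the a-t graph; then v = v₀ + Δv.
0–3 s: ½(0 + -2)(3) = -3 m/s
3–8 s: ½(-2 + -5)(5) = -17.5 m/s
8–13 s: ½(-5 + 11)(5) = 15 m/s
13–14 s: ½(11 + -4)(1) = 3.5 m/s
Δv = -2 m/s, so v(14) = -4 + (-2) = -6 m/s.

-6 m/s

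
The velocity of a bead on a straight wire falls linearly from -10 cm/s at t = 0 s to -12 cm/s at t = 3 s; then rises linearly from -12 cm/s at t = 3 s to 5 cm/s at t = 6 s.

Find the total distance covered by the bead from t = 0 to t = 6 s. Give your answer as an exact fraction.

Total distance travelled is ∫|v| dt — sum the magnitudes of each area piece.
0–3 s: |½(-10 + -12)(3)| = 33 cm
3–6 s: v = 0 at t = 87/17 s; triangle areas 216/17 + 75/34 = 507/34 cm
Total distance = 1629/34 cm

1629/34 cm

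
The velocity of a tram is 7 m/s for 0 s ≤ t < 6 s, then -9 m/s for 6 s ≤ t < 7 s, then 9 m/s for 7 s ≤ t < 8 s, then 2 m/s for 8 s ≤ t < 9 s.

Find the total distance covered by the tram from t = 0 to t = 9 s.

Distance (not displacement) is the total path length: add the absolute areas under v-t.
0–6 s: |7| × 6 = 42 m
6–7 s: |-9| × 1 = 9 m
7–8 s: |9| × 1 = 9 m
8–9 s: |2| × 1 = 2 m
Total distance = 62 m

62 m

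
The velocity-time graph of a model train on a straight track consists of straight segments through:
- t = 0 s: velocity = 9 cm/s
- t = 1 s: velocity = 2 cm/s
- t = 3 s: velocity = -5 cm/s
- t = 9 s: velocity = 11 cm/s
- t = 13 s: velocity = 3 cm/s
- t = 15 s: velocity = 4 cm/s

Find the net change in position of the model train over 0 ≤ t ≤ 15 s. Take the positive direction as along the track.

55.5 cm

Net displacement equals the area under the velocity-time graph (areas below the axis count negative).
0–1 s: ½(9 + 2)(1) = 5.5 cm
1–3 s: ½(2 + -5)(2) = -3 cm
3–9 s: ½(-5 + 11)(6) = 18 cm
9–13 s: ½(11 + 3)(4) = 28 cm
13–15 s: ½(3 + 4)(2) = 7 cm
Net displacement = 55.5 cm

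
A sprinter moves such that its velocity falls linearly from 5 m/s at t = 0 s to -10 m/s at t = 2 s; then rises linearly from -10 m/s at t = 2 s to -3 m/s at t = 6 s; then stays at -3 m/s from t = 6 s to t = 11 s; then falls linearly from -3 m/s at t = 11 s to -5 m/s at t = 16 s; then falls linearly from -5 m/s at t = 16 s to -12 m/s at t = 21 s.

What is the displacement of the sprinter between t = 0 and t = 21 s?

-108.5 m

Displacement is the signed area under the v-t curve.
0–2 s: ½(5 + -10)(2) = -5 m
2–6 s: ½(-10 + -3)(4) = -26 m
6–11 s: -3 × 5 = -15 m
11–16 s: ½(-3 + -5)(5) = -20 m
16–21 s: ½(-5 + -12)(5) = -42.5 m
Net displacement = -108.5 m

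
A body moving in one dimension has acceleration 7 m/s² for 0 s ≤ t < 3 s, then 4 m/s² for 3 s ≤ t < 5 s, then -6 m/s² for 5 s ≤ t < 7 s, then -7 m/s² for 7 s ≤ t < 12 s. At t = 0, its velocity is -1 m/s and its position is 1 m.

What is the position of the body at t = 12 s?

114 m

On each constant-a segment, Δv = aΔt and Δx = v₀Δt + ½aΔt²; chain segment to segment.
0–3 s: v starts -1 m/s; Δx = -1·3 + ½·7·3² = 28.5 m; v ends 20 m/s.
3–5 s: v starts 20 m/s; Δx = 20·2 + ½·4·2² = 48 m; v ends 28 m/s.
5–7 s: v starts 28 m/s; Δx = 28·2 + ½·-6·2² = 44 m; v ends 16 m/s.
7–12 s: v starts 16 m/s; Δx = 16·5 + ½·-7·5² = -7.5 m; v ends -19 m/s.
x(12) = 1 + Σ Δx = 114 m.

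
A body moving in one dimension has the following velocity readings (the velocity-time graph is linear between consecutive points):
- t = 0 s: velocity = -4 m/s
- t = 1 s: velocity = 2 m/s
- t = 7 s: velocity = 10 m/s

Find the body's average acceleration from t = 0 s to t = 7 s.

2 m/s²

Average acceleration = Δv/Δt = (10 − -4)/(7 − 0) = 2 m/s².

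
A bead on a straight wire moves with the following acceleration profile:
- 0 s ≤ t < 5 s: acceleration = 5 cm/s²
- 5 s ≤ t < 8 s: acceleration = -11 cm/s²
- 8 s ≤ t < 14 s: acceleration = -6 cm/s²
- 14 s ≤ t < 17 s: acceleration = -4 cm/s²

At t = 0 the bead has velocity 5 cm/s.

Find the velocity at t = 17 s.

-51 cm/s

Δv equals the area under the a-t graph; then v = v₀ + Δv.
0–5 s: 5 × 5 = 25 cm/s
5–8 s: -11 × 3 = -33 cm/s
8–14 s: -6 × 6 = -36 cm/s
14–17 s: -4 × 3 = -12 cm/s
Δv = -56 cm/s, so v(17) = 5 + (-56) = -51 cm/s.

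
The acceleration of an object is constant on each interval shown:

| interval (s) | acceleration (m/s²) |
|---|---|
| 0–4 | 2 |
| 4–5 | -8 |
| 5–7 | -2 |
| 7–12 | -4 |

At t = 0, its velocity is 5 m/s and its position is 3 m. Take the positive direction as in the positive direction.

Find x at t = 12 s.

On each constant-a segment, Δv = aΔt and Δx = v₀Δt + ½aΔt²; chain segment to segment.
0–4 s: v starts 5 m/s; Δx = 5·4 + ½·2·4² = 36 m; v ends 13 m/s.
4–5 s: v starts 13 m/s; Δx = 13·1 + ½·-8·1² = 9 m; v ends 5 m/s.
5–7 s: v starts 5 m/s; Δx = 5·2 + ½·-2·2² = 6 m; v ends 1 m/s.
7–12 s: v starts 1 m/s; Δx = 1·5 + ½·-4·5² = -45 m; v ends -19 m/s.
x(12) = 3 + Σ Δx = 9 m.

9 m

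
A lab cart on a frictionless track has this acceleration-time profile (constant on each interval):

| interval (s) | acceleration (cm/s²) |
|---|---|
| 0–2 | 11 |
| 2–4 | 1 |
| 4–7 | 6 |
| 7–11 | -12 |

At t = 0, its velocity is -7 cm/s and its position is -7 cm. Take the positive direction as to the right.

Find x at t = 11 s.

On each constant-a segment, Δv = aΔt and Δx = v₀Δt + ½aΔt²; chain segment to segment.
0–2 s: v starts -7 cm/s; Δx = -7·2 + ½·11·2² = 8 cm; v ends 15 cm/s.
2–4 s: v starts 15 cm/s; Δx = 15·2 + ½·1·2² = 32 cm; v ends 17 cm/s.
4–7 s: v starts 17 cm/s; Δx = 17·3 + ½·6·3² = 78 cm; v ends 35 cm/s.
7–11 s: v starts 35 cm/s; Δx = 35·4 + ½·-12·4² = 44 cm; v ends -13 cm/s.
x(11) = -7 + Σ Δx = 155 cm.

155 cm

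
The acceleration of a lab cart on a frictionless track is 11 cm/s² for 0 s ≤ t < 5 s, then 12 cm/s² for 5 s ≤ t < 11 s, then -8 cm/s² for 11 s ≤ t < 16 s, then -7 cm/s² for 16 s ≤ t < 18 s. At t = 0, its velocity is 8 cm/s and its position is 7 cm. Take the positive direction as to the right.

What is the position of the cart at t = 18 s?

1529.5 cm

On each constant-a segment, Δv = aΔt and Δx = v₀Δt + ½aΔt²; chain segment to segment.
0–5 s: v starts 8 cm/s; Δx = 8·5 + ½·11·5² = 177.5 cm; v ends 63 cm/s.
5–11 s: v starts 63 cm/s; Δx = 63·6 + ½·12·6² = 594 cm; v ends 135 cm/s.
11–16 s: v starts 135 cm/s; Δx = 135·5 + ½·-8·5² = 575 cm; v ends 95 cm/s.
16–18 s: v starts 95 cm/s; Δx = 95·2 + ½·-7·2² = 176 cm; v ends 81 cm/s.
x(18) = 7 + Σ Δx = 1529.5 cm.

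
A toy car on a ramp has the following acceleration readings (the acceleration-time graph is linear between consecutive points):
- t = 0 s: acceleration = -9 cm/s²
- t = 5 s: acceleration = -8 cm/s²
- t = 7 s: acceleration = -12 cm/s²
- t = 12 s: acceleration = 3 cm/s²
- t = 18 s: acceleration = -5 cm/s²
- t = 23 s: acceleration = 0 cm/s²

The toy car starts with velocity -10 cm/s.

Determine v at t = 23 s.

-113.5 cm/s

Δv equals the area under the a-t graph; then v = v₀ + Δv.
0–5 s: ½(-9 + -8)(5) = -42.5 cm/s
5–7 s: ½(-8 + -12)(2) = -20 cm/s
7–12 s: ½(-12 + 3)(5) = -22.5 cm/s
12–18 s: ½(3 + -5)(6) = -6 cm/s
18–23 s: ½(-5 + 0)(5) = -12.5 cm/s
Δv = -103.5 cm/s, so v(23) = -10 + (-103.5) = -113.5 cm/s.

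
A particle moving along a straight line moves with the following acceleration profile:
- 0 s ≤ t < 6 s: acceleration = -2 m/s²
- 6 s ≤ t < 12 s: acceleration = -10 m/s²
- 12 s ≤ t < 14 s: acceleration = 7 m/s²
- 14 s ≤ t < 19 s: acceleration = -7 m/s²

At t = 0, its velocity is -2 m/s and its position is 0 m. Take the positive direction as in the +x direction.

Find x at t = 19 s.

-833.5 m

On each constant-a segment, Δv = aΔt and Δx = v₀Δt + ½aΔt²; chain segment to segment.
0–6 s: v starts -2 m/s; Δx = -2·6 + ½·-2·6² = -48 m; v ends -14 m/s.
6–12 s: v starts -14 m/s; Δx = -14·6 + ½·-10·6² = -264 m; v ends -74 m/s.
12–14 s: v starts -74 m/s; Δx = -74·2 + ½·7·2² = -134 m; v ends -60 m/s.
14–19 s: v starts -60 m/s; Δx = -60·5 + ½·-7·5² = -387.5 m; v ends -95 m/s.
x(19) = 0 + Σ Δx = -833.5 m.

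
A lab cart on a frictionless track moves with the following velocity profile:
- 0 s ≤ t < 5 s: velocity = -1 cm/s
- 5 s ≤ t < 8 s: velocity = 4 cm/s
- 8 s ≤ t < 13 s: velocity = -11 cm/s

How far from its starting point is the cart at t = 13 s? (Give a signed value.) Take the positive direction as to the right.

-48 cm

Displacement is the signed area under the v-t curve.
0–5 s: -1 × 5 = -5 cm
5–8 s: 4 × 3 = 12 cm
8–13 s: -11 × 5 = -55 cm
Net displacement = -48 cm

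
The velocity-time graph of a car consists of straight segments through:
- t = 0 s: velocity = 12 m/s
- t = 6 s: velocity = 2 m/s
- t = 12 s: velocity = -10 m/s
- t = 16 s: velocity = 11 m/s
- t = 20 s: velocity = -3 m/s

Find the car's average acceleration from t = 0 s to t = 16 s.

-0.0625 m/s²

Average acceleration = Δv/Δt = (11 − 12)/(16 − 0) = -0.0625 m/s².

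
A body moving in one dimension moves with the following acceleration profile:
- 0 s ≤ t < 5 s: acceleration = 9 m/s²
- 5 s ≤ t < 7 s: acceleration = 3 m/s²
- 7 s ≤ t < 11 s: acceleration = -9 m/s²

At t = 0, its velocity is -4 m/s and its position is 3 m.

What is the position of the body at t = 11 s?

299.5 m

On each constant-a segment, Δv = aΔt and Δx = v₀Δt + ½aΔt²; chain segment to segment.
0–5 s: v starts -4 m/s; Δx = -4·5 + ½·9·5² = 92.5 m; v ends 41 m/s.
5–7 s: v starts 41 m/s; Δx = 41·2 + ½·3·2² = 88 m; v ends 47 m/s.
7–11 s: v starts 47 m/s; Δx = 47·4 + ½·-9·4² = 116 m; v ends 11 m/s.
x(11) = 3 + Σ Δx = 299.5 m.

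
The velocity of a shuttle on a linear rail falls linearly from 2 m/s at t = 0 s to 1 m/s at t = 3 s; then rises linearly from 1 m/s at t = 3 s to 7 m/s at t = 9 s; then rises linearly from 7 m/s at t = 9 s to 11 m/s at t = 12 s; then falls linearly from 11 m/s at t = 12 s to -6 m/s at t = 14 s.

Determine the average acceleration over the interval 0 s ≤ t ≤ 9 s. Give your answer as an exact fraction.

Average acceleration = Δv/Δt = (7 − 2)/(9 − 0) = 5/9 m/s².

5/9 m/s²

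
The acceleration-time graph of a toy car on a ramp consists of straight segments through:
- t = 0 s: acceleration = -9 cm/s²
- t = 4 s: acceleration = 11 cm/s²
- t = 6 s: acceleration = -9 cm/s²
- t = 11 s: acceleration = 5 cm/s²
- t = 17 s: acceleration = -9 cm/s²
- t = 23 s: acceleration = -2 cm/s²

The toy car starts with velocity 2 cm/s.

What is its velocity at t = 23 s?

-47 cm/s

Δv equals the area under the a-t graph; then v = v₀ + Δv.
0–4 s: ½(-9 + 11)(4) = 4 cm/s
4–6 s: ½(11 + -9)(2) = 2 cm/s
6–11 s: ½(-9 + 5)(5) = -10 cm/s
11–17 s: ½(5 + -9)(6) = -12 cm/s
17–23 s: ½(-9 + -2)(6) = -33 cm/s
Δv = -49 cm/s, so v(23) = 2 + (-49) = -47 cm/s.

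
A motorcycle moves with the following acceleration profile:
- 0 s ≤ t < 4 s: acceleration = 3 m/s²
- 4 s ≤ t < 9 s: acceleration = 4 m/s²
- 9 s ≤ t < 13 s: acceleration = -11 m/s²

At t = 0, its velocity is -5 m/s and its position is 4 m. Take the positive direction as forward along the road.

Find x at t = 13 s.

On each constant-a segment, Δv = aΔt and Δx = v₀Δt + ½aΔt²; chain segment to segment.
0–4 s: v starts -5 m/s; Δx = -5·4 + ½·3·4² = 4 m; v ends 7 m/s.
4–9 s: v starts 7 m/s; Δx = 7·5 + ½·4·5² = 85 m; v ends 27 m/s.
9–13 s: v starts 27 m/s; Δx = 27·4 + ½·-11·4² = 20 m; v ends -17 m/s.
x(13) = 4 + Σ Δx = 113 m.

113 m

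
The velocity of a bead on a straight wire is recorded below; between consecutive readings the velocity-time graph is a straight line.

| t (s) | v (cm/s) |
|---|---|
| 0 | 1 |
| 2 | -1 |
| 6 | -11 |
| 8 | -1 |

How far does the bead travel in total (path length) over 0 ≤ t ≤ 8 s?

37 cm

Total distance travelled is ∫|v| dt — sum the magnitudes of each area piece.
0–2 s: v = 0 at t = 1 s; triangle areas 0.5 + 0.5 = 1 cm
2–6 s: |½(-1 + -11)(4)| = 24 cm
6–8 s: |½(-11 + -1)(2)| = 12 cm
Total distance = 37 cm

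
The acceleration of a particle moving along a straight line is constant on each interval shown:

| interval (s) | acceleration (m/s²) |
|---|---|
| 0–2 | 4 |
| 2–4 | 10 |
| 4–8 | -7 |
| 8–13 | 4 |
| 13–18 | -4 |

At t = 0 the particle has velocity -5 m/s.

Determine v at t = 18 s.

-5 m/s

Δv equals the area under the a-t graph; then v = v₀ + Δv.
0–2 s: 4 × 2 = 8 m/s
2–4 s: 10 × 2 = 20 m/s
4–8 s: -7 × 4 = -28 m/s
8–13 s: 4 × 5 = 20 m/s
13–18 s: -4 × 5 = -20 m/s
Δv = 0 m/s, so v(18) = -5 + (0) = -5 m/s.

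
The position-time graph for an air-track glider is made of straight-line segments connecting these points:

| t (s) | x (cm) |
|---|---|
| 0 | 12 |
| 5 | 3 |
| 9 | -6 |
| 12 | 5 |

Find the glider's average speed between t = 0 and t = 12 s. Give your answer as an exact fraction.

Average speed = (total path length)/(elapsed time); on a piecewise-linear x-t graph the path length is Σ|Δx|.
0–5 s: |Δx| = |3 − 12| = 9 cm
5–9 s: |Δx| = |-6 − 3| = 9 cm
9–12 s: |Δx| = |5 − -6| = 11 cm
Total path = 29 cm; average speed = 29/12 = 29/12 cm/s.

29/12 cm/s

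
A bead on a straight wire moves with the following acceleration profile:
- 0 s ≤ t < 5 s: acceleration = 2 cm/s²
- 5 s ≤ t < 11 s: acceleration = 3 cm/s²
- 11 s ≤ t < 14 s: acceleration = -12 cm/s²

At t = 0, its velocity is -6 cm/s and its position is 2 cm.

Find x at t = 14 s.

On each constant-a segment, Δv = aΔt and Δx = v₀Δt + ½aΔt²; chain segment to segment.
0–5 s: v starts -6 cm/s; Δx = -6·5 + ½·2·5² = -5 cm; v ends 4 cm/s.
5–11 s: v starts 4 cm/s; Δx = 4·6 + ½·3·6² = 78 cm; v ends 22 cm/s.
11–14 s: v starts 22 cm/s; Δx = 22·3 + ½·-12·3² = 12 cm; v ends -14 cm/s.
x(14) = 2 + Σ Δx = 87 cm.

87 cm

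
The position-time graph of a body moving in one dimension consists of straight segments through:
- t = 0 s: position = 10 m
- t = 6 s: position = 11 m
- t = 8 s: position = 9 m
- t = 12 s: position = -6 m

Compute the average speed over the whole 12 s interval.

1.5 m/s

Average speed = (total path length)/(elapsed time); on a piecewise-linear x-t graph the path length is Σ|Δx|.
0–6 s: |Δx| = |11 − 10| = 1 m
6–8 s: |Δx| = |9 − 11| = 2 m
8–12 s: |Δx| = |-6 − 9| = 15 m
Total path = 18 m; average speed = 18/12 = 1.5 m/s.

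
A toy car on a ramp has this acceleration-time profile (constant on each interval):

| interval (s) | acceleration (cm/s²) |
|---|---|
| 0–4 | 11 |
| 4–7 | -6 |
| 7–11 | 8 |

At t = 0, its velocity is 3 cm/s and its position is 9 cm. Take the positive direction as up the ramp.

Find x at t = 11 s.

On each constant-a segment, Δv = aΔt and Δx = v₀Δt + ½aΔt²; chain segment to segment.
0–4 s: v starts 3 cm/s; Δx = 3·4 + ½·11·4² = 100 cm; v ends 47 cm/s.
4–7 s: v starts 47 cm/s; Δx = 47·3 + ½·-6·3² = 114 cm; v ends 29 cm/s.
7–11 s: v starts 29 cm/s; Δx = 29·4 + ½·8·4² = 180 cm; v ends 61 cm/s.
x(11) = 9 + Σ Δx = 403 cm.

403 cm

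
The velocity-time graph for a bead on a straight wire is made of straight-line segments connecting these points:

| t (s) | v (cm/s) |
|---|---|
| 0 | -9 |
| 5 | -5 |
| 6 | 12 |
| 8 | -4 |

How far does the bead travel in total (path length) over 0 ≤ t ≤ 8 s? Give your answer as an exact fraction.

1699/34 cm

Total distance travelled is ∫|v| dt — sum the magnitudes of each area piece.
0–5 s: |½(-9 + -5)(5)| = 35 cm
5–6 s: v = 0 at t = 90/17 s; triangle areas 25/34 + 72/17 = 169/34 cm
6–8 s: v = 0 at t = 7.5 s; triangle areas 9 + 1 = 10 cm
Total distance = 1699/34 cm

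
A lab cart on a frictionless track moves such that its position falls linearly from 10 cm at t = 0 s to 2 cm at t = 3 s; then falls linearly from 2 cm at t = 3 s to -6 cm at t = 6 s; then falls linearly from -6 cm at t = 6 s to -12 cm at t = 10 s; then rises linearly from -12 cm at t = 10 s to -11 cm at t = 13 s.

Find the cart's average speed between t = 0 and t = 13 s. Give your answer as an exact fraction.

23/13 cm/s

Average speed = (total path length)/(elapsed time); on a piecewise-linear x-t graph the path length is Σ|Δx|.
0–3 s: |Δx| = |2 − 10| = 8 cm
3–6 s: |Δx| = |-6 − 2| = 8 cm
6–10 s: |Δx| = |-12 − -6| = 6 cm
10–13 s: |Δx| = |-11 − -12| = 1 cm
Total path = 23 cm; average speed = 23/13 = 23/13 cm/s.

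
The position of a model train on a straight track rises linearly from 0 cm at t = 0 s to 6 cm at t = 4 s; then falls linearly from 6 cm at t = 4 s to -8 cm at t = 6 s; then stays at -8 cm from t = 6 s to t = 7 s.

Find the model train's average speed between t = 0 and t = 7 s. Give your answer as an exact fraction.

20/7 cm/s

Average speed = (total path length)/(elapsed time); on a piecewise-linear x-t graph the path length is Σ|Δx|.
0–4 s: |Δx| = |6 − 0| = 6 cm
4–6 s: |Δx| = |-8 − 6| = 14 cm
6–7 s: |Δx| = |-8 − -8| = 0 cm
Total path = 20 cm; average speed = 20/7 = 20/7 cm/s.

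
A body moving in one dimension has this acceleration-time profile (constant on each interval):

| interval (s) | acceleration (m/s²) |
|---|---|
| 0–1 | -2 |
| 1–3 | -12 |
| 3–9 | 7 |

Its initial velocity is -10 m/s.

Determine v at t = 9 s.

Δv equals the area under the a-t graph; then v = v₀ + Δv.
0–1 s: -2 × 1 = -2 m/s
1–3 s: -12 × 2 = -24 m/s
3–9 s: 7 × 6 = 42 m/s
Δv = 16 m/s, so v(9) = -10 + (16) = 6 m/s.

6 m/s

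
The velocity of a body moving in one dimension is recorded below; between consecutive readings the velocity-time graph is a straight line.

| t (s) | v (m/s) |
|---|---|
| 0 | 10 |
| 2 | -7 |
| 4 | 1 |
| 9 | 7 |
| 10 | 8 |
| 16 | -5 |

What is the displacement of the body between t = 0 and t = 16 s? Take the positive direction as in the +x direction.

33.5 m

Net displacement equals the area under the velocity-time graph (areas below the axis count negative).
0–2 s: ½(10 + -7)(2) = 3 m
2–4 s: ½(-7 + 1)(2) = -6 m
4–9 s: ½(1 + 7)(5) = 20 m
9–10 s: ½(7 + 8)(1) = 7.5 m
10–16 s: ½(8 + -5)(6) = 9 m
Net displacement = 33.5 m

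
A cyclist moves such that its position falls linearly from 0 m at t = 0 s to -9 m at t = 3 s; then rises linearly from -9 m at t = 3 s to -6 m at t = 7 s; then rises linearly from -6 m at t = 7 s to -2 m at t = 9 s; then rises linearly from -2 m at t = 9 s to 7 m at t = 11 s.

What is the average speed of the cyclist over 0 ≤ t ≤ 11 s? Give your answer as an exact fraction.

25/11 m/s

Average speed = (total path length)/(elapsed time); on a piecewise-linear x-t graph the path length is Σ|Δx|.
0–3 s: |Δx| = |-9 − 0| = 9 m
3–7 s: |Δx| = |-6 − -9| = 3 m
7–9 s: |Δx| = |-2 − -6| = 4 m
9–11 s: |Δx| = |7 − -2| = 9 m
Total path = 25 m; average speed = 25/11 = 25/11 m/s.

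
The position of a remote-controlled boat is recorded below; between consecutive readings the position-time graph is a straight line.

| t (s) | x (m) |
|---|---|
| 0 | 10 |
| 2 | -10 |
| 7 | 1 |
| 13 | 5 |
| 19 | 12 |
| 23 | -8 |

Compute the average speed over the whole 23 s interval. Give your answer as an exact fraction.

62/23 m/s

Average speed = (total path length)/(elapsed time); on a piecewise-linear x-t graph the path length is Σ|Δx|.
0–2 s: |Δx| = |-10 − 10| = 20 m
2–7 s: |Δx| = |1 − -10| = 11 m
7–13 s: |Δx| = |5 − 1| = 4 m
13–19 s: |Δx| = |12 − 5| = 7 m
19–23 s: |Δx| = |-8 − 12| = 20 m
Total path = 62 m; average speed = 62/23 = 62/23 m/s.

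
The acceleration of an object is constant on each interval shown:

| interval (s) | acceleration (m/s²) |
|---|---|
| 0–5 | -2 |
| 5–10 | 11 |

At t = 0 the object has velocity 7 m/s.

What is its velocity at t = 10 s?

52 m/s

Δv equals the area under the a-t graph; then v = v₀ + Δv.
0–5 s: -2 × 5 = -10 m/s
5–10 s: 11 × 5 = 55 m/s
Δv = 45 m/s, so v(10) = 7 + (45) = 52 m/s.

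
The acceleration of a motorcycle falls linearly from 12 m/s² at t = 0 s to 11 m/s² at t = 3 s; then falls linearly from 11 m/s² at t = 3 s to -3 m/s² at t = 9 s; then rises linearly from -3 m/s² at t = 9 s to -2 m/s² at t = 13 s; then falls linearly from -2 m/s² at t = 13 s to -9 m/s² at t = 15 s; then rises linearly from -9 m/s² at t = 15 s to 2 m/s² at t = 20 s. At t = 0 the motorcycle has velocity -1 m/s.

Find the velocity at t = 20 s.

Δv equals the area under the a-t graph; then v = v₀ + Δv.
0–3 s: ½(12 + 11)(3) = 34.5 m/s
3–9 s: ½(11 + -3)(6) = 24 m/s
9–13 s: ½(-3 + -2)(4) = -10 m/s
13–15 s: ½(-2 + -9)(2) = -11 m/s
15–20 s: ½(-9 + 2)(5) = -17.5 m/s
Δv = 20 m/s, so v(20) = -1 + (20) = 19 m/s.

19 m/s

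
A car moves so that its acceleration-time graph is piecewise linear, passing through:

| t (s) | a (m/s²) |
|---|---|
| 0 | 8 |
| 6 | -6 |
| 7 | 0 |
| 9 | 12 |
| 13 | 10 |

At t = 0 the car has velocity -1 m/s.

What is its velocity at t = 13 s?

58 m/s

Δv equals the area under the a-t graph; then v = v₀ + Δv.
0–6 s: ½(8 + -6)(6) = 6 m/s
6–7 s: ½(-6 + 0)(1) = -3 m/s
7–9 s: ½(0 + 12)(2) = 12 m/s
9–13 s: ½(12 + 10)(4) = 44 m/s
Δv = 59 m/s, so v(13) = -1 + (59) = 58 m/s.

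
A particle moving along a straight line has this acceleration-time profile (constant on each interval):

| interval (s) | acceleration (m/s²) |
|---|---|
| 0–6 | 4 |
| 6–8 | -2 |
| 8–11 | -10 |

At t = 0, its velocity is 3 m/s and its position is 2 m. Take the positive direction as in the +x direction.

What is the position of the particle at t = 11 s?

On each constant-a segment, Δv = aΔt and Δx = v₀Δt + ½aΔt²; chain segment to segment.
0–6 s: v starts 3 m/s; Δx = 3·6 + ½·4·6² = 90 m; v ends 27 m/s.
6–8 s: v starts 27 m/s; Δx = 27·2 + ½·-2·2² = 50 m; v ends 23 m/s.
8–11 s: v starts 23 m/s; Δx = 23·3 + ½·-10·3² = 24 m; v ends -7 m/s.
x(11) = 2 + Σ Δx = 166 m.

166 m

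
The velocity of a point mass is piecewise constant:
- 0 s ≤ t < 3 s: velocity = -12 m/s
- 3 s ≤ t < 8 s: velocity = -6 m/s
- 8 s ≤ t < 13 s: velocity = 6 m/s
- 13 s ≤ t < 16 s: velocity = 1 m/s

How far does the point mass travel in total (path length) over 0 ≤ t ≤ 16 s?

Total distance travelled is ∫|v| dt — sum the magnitudes of each area piece.
0–3 s: |-12| × 3 = 36 m
3–8 s: |-6| × 5 = 30 m
8–13 s: |6| × 5 = 30 m
13–16 s: |1| × 3 = 3 m
Total distance = 99 m

99 m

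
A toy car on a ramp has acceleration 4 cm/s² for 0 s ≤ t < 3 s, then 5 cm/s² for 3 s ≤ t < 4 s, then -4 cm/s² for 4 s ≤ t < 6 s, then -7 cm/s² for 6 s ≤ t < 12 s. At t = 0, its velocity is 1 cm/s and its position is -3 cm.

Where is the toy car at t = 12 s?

On each constant-a segment, Δv = aΔt and Δx = v₀Δt + ½aΔt²; chain segment to segment.
0–3 s: v starts 1 cm/s; Δx = 1·3 + ½·4·3² = 21 cm; v ends 13 cm/s.
3–4 s: v starts 13 cm/s; Δx = 13·1 + ½·5·1² = 15.5 cm; v ends 18 cm/s.
4–6 s: v starts 18 cm/s; Δx = 18·2 + ½·-4·2² = 28 cm; v ends 10 cm/s.
6–12 s: v starts 10 cm/s; Δx = 10·6 + ½·-7·6² = -66 cm; v ends -32 cm/s.
x(12) = -3 + Σ Δx = -4.5 cm.

-4.5 cm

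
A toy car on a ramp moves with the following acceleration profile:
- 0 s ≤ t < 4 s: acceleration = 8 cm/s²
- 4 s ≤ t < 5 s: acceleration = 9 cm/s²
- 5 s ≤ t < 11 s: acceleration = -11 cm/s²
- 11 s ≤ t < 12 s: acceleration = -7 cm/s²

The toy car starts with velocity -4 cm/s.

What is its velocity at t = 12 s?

Δv equals the area under the a-t graph; then v = v₀ + Δv.
0–4 s: 8 × 4 = 32 cm/s
4–5 s: 9 × 1 = 9 cm/s
5–11 s: -11 × 6 = -66 cm/s
11–12 s: -7 × 1 = -7 cm/s
Δv = -32 cm/s, so v(12) = -4 + (-32) = -36 cm/s.

-36 cm/s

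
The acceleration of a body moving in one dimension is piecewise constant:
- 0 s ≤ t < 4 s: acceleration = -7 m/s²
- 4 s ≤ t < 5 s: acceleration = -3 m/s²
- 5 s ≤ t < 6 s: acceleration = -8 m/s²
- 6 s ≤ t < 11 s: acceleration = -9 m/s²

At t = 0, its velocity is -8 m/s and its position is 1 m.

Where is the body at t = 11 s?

On each constant-a segment, Δv = aΔt and Δx = v₀Δt + ½aΔt²; chain segment to segment.
0–4 s: v starts -8 m/s; Δx = -8·4 + ½·-7·4² = -88 m; v ends -36 m/s.
4–5 s: v starts -36 m/s; Δx = -36·1 + ½·-3·1² = -37.5 m; v ends -39 m/s.
5–6 s: v starts -39 m/s; Δx = -39·1 + ½·-8·1² = -43 m; v ends -47 m/s.
6–11 s: v starts -47 m/s; Δx = -47·5 + ½·-9·5² = -347.5 m; v ends -92 m/s.
x(11) = 1 + Σ Δx = -515 m.

-515 m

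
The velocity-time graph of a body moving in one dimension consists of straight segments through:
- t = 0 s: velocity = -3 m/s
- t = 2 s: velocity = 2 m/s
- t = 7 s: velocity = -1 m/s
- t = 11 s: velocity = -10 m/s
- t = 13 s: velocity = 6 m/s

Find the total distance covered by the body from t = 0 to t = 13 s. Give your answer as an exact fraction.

559/15 m

Distance (not displacement) is the total path length: add the absolute areas under v-t.
0–2 s: v = 0 at t = 1.2 s; triangle areas 1.8 + 0.8 = 2.6 m
2–7 s: v = 0 at t = 16/3 s; triangle areas 10/3 + 5/6 = 25/6 m
7–11 s: |½(-1 + -10)(4)| = 22 m
11–13 s: v = 0 at t = 12.25 s; triangle areas 6.25 + 2.25 = 8.5 m
Total distance = 559/15 m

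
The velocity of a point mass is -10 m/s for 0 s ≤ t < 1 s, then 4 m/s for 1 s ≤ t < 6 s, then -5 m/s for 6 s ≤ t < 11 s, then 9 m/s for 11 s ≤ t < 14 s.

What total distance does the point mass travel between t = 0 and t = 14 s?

Total distance travelled is ∫|v| dt — sum the magnitudes of each area piece.
0–1 s: |-10| × 1 = 10 m
1–6 s: |4| × 5 = 20 m
6–11 s: |-5| × 5 = 25 m
11–14 s: |9| × 3 = 27 m
Total distance = 82 m

82 m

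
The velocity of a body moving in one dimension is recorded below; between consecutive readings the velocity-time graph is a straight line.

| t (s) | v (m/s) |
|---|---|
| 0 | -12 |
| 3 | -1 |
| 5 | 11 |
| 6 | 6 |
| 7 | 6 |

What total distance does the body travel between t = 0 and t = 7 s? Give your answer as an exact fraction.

265/6 m

Distance (not displacement) is the total path length: add the absolute areas under v-t.
0–3 s: |½(-12 + -1)(3)| = 19.5 m
3–5 s: v = 0 at t = 19/6 s; triangle areas 1/12 + 121/12 = 61/6 m
5–6 s: |½(11 + 6)(1)| = 8.5 m
6–7 s: |6| × 1 = 6 m
Total distance = 265/6 m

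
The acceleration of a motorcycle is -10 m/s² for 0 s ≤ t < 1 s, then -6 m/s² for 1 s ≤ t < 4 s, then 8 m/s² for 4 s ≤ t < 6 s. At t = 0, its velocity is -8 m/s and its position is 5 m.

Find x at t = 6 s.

On each constant-a segment, Δv = aΔt and Δx = v₀Δt + ½aΔt²; chain segment to segment.
0–1 s: v starts -8 m/s; Δx = -8·1 + ½·-10·1² = -13 m; v ends -18 m/s.
1–4 s: v starts -18 m/s; Δx = -18·3 + ½·-6·3² = -81 m; v ends -36 m/s.
4–6 s: v starts -36 m/s; Δx = -36·2 + ½·8·2² = -56 m; v ends -20 m/s.
x(6) = 5 + Σ Δx = -145 m.

-145 m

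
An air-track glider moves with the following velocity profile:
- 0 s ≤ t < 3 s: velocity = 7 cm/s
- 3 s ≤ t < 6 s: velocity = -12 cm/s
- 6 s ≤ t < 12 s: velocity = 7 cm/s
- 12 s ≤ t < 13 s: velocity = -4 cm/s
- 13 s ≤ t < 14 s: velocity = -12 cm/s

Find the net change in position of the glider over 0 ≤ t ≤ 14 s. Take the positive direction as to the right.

Net displacement equals the area under the velocity-time graph (areas below the axis count negative).
0–3 s: 7 × 3 = 21 cm
3–6 s: -12 × 3 = -36 cm
6–12 s: 7 × 6 = 42 cm
12–13 s: -4 × 1 = -4 cm
13–14 s: -12 × 1 = -12 cm
Net displacement = 11 cm

11 cm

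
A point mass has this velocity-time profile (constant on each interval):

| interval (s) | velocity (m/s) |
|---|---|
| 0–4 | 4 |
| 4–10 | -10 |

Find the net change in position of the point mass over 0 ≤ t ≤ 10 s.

-44 m

Net displacement equals the area under the velocity-time graph (areas below the axis count negative).
0–4 s: 4 × 4 = 16 m
4–10 s: -10 × 6 = -60 m
Net displacement = -44 m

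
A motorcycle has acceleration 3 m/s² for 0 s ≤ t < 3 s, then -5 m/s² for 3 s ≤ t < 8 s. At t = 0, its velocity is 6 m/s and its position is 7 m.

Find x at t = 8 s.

On each constant-a segment, Δv = aΔt and Δx = v₀Δt + ½aΔt²; chain segment to segment.
0–3 s: v starts 6 m/s; Δx = 6·3 + ½·3·3² = 31.5 m; v ends 15 m/s.
3–8 s: v starts 15 m/s; Δx = 15·5 + ½·-5·5² = 12.5 m; v ends -10 m/s.
x(8) = 7 + Σ Δx = 51 m.

51 m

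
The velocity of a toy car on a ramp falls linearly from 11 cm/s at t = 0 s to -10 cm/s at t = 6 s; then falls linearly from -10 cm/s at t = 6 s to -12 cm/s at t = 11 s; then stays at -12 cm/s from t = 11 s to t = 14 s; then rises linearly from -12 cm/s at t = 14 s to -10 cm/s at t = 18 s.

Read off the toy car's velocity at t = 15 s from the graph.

On 14–18 s the graph is linear from -12 to -10 cm/s: v(15) = -12 + (-10 − -12)·(15 − 14)/(18 − 14) = -11.5 cm/s.

-11.5 cm/s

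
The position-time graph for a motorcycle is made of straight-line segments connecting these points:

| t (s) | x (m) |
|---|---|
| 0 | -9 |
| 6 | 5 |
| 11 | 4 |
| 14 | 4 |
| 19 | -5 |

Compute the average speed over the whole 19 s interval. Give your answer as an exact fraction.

24/19 m/s

Average speed = (total path length)/(elapsed time); on a piecewise-linear x-t graph the path length is Σ|Δx|.
0–6 s: |Δx| = |5 − -9| = 14 m
6–11 s: |Δx| = |4 − 5| = 1 m
11–14 s: |Δx| = |4 − 4| = 0 m
14–19 s: |Δx| = |-5 − 4| = 9 m
Total path = 24 m; average speed = 24/19 = 24/19 m/s.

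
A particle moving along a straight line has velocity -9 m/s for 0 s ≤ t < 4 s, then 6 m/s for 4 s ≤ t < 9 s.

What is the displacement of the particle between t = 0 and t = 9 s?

-6 m

Displacement is the signed area under the v-t curve.
0–4 s: -9 × 4 = -36 m
4–9 s: 6 × 5 = 30 m
Net displacement = -6 m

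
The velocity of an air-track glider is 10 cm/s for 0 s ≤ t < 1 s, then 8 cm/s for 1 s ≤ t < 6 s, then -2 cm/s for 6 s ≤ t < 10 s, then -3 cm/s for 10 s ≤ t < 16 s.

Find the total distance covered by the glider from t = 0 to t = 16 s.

76 cm

Total distance travelled is ∫|v| dt — sum the magnitudes of each area piece.
0–1 s: |10| × 1 = 10 cm
1–6 s: |8| × 5 = 40 cm
6–10 s: |-2| × 4 = 8 cm
10–16 s: |-3| × 6 = 18 cm
Total distance = 76 cm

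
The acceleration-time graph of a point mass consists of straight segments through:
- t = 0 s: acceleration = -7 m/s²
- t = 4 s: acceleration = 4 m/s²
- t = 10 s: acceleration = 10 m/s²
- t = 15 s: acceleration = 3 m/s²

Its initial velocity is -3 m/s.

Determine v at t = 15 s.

65.5 m/s

Δv equals the area under the a-t graph; then v = v₀ + Δv.
0–4 s: ½(-7 + 4)(4) = -6 m/s
4–10 s: ½(4 + 10)(6) = 42 m/s
10–15 s: ½(10 + 3)(5) = 32.5 m/s
Δv = 68.5 m/s, so v(15) = -3 + (68.5) = 65.5 m/s.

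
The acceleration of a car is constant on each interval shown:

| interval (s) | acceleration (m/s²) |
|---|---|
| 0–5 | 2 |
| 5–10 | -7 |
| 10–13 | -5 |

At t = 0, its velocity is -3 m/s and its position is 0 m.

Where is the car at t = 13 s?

-149 m

On each constant-a segment, Δv = aΔt and Δx = v₀Δt + ½aΔt²; chain segment to segment.
0–5 s: v starts -3 m/s; Δx = -3·5 + ½·2·5² = 10 m; v ends 7 m/s.
5–10 s: v starts 7 m/s; Δx = 7·5 + ½·-7·5² = -52.5 m; v ends -28 m/s.
10–13 s: v starts -28 m/s; Δx = -28·3 + ½·-5·3² = -106.5 m; v ends -43 m/s.
x(13) = 0 + Σ Δx = -149 m.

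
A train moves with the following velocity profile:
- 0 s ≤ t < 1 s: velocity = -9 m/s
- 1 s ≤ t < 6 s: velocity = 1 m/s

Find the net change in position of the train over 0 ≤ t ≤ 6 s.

-4 m

Net displacement equals the area under the velocity-time graph (areas below the axis count negative).
0–1 s: -9 × 1 = -9 m
1–6 s: 1 × 5 = 5 m
Net displacement = -4 m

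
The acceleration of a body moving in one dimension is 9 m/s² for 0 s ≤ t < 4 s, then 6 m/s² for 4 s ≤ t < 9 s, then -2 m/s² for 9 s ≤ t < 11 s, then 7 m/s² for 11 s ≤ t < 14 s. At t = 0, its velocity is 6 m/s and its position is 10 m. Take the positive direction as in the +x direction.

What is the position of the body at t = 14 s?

On each constant-a segment, Δv = aΔt and Δx = v₀Δt + ½aΔt²; chain segment to segment.
0–4 s: v starts 6 m/s; Δx = 6·4 + ½·9·4² = 96 m; v ends 42 m/s.
4–9 s: v starts 42 m/s; Δx = 42·5 + ½·6·5² = 285 m; v ends 72 m/s.
9–11 s: v starts 72 m/s; Δx = 72·2 + ½·-2·2² = 140 m; v ends 68 m/s.
11–14 s: v starts 68 m/s; Δx = 68·3 + ½·7·3² = 235.5 m; v ends 89 m/s.
x(14) = 10 + Σ Δx = 766.5 m.

766.5 m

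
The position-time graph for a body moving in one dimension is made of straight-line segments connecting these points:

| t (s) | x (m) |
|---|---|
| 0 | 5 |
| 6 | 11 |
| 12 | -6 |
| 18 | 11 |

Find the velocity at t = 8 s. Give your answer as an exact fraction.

-17/6 m/s

Velocity is the slope of the x-t graph on 6–12 s: (-6 − 11)/(12 − 6) = -17/6 m/s.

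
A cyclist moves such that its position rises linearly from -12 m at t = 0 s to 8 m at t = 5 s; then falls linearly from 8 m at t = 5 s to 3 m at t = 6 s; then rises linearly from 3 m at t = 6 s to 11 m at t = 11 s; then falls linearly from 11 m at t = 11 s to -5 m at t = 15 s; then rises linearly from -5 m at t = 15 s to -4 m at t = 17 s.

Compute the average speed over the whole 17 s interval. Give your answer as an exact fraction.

50/17 m/s

Average speed = (total path length)/(elapsed time); on a piecewise-linear x-t graph the path length is Σ|Δx|.
0–5 s: |Δx| = |8 − -12| = 20 m
5–6 s: |Δx| = |3 − 8| = 5 m
6–11 s: |Δx| = |11 − 3| = 8 m
11–15 s: |Δx| = |-5 − 11| = 16 m
15–17 s: |Δx| = |-4 − -5| = 1 m
Total path = 50 m; average speed = 50/17 = 50/17 m/s.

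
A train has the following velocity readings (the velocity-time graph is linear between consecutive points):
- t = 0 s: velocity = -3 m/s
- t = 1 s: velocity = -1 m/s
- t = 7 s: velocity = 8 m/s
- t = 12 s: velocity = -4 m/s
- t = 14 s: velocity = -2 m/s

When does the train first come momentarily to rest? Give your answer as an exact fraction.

t = 5/3 s

v changes sign on 1–7 s (from -1 to 8); the graph is linear there, so v = 0 at t = 1 + (1)·(7 − 1)/(8 − -1) = 5/3 s.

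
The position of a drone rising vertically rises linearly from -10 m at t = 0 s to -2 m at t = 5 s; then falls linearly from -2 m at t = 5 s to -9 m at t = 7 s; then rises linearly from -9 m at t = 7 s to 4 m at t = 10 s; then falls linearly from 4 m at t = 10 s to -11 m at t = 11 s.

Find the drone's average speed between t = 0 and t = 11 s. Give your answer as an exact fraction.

43/11 m/s

Average speed = (total path length)/(elapsed time); on a piecewise-linear x-t graph the path length is Σ|Δx|.
0–5 s: |Δx| = |-2 − -10| = 8 m
5–7 s: |Δx| = |-9 − -2| = 7 m
7–10 s: |Δx| = |4 − -9| = 13 m
10–11 s: |Δx| = |-11 − 4| = 15 m
Total path = 43 m; average speed = 43/11 = 43/11 m/s.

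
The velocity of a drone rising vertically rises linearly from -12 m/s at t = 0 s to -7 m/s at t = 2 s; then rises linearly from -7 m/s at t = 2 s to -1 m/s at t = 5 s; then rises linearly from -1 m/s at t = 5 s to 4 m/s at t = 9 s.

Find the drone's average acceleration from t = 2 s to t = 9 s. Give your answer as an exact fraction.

11/7 m/s²

Average acceleration = Δv/Δt = (4 − -7)/(9 − 2) = 11/7 m/s².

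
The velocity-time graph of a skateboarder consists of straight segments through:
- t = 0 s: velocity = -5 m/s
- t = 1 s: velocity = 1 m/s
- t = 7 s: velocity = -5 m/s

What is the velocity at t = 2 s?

0 m/s

On 1–7 s the graph is linear from 1 to -5 m/s: v(2) = 1 + (-5 − 1)·(2 − 1)/(7 − 1) = 0 m/s.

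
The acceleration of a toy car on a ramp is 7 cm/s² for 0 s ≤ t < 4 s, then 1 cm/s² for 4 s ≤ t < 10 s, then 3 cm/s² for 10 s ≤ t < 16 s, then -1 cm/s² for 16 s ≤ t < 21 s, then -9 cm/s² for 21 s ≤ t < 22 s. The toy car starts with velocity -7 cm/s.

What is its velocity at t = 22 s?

31 cm/s

Δv equals the area under the a-t graph; then v = v₀ + Δv.
0–4 s: 7 × 4 = 28 cm/s
4–10 s: 1 × 6 = 6 cm/s
10–16 s: 3 × 6 = 18 cm/s
16–21 s: -1 × 5 = -5 cm/s
21–22 s: -9 × 1 = -9 cm/s
Δv = 38 cm/s, so v(22) = -7 + (38) = 31 cm/s.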